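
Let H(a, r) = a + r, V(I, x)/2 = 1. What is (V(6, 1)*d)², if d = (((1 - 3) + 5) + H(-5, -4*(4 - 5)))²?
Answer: 64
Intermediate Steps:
V(I, x) = 2 (V(I, x) = 2*1 = 2)
d = 4 (d = (((1 - 3) + 5) + (-5 - 4*(4 - 5)))² = ((-2 + 5) + (-5 - 4*(-1)))² = (3 + (-5 + 4))² = (3 - 1)² = 2² = 4)
(V(6, 1)*d)² = (2*4)² = 8² = 64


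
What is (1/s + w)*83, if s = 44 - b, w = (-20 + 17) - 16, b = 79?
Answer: -55278/35 ≈ -1579.4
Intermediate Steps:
w = -19 (w = -3 - 16 = -19)
s = -35 (s = 44 - 1*79 = 44 - 79 = -35)
(1/s + w)*83 = (1/(-35) - 19)*83 = (-1/35 - 19)*83 = -666/35*83 = -55278/35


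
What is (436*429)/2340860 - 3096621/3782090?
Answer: -65413389921/88533431974 ≈ -0.73886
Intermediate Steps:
(436*429)/2340860 - 3096621/3782090 = 187044*(1/2340860) - 3096621*1/3782090 = 46761/585215 - 3096621/3782090 = -65413389921/88533431974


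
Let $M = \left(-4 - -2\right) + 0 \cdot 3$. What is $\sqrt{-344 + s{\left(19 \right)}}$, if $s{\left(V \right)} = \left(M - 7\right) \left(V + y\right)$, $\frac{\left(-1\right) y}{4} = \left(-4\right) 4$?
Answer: $i \sqrt{1091} \approx 33.03 i$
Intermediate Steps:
$y = 64$ ($y = - 4 \left(\left(-4\right) 4\right) = \left(-4\right) \left(-16\right) = 64$)
$M = -2$ ($M = \left(-4 + 2\right) + 0 = -2 + 0 = -2$)
$s{\left(V \right)} = -576 - 9 V$ ($s{\left(V \right)} = \left(-2 - 7\right) \left(V + 64\right) = - 9 \left(64 + V\right) = -576 - 9 V$)
$\sqrt{-344 + s{\left(19 \right)}} = \sqrt{-344 - 747} = \sqrt{-1091} = i \sqrt{1091}$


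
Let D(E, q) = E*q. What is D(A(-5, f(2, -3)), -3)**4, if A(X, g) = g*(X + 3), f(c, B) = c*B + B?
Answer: 8503056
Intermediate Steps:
f(c, B) = B + B*c (f(c, B) = B*c + B = B + B*c)
A(X, g) = g*(3 + X)
D(A(-5, f(2, -3)), -3)**4 = (((-3*(1 + 2))*(3 - 5))*(-3))**4 = ((-3*3*(-2))*(-3))**4 = (-9*(-2)*(-3))**4 = (18*(-3))**4 = (-54)**4 = 8503056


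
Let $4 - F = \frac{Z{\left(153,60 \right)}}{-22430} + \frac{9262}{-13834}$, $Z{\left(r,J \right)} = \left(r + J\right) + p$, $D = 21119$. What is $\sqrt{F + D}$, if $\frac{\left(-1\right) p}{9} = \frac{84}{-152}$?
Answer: $\frac{\sqrt{183556963332102635464495}}{2947817890} \approx 145.34$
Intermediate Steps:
$p = \frac{189}{38}$ ($p = - 9 \frac{84}{-152} = - 9 \cdot 84 \left(- \frac{1}{152}\right) = \left(-9\right) \left(- \frac{21}{38}\right) = \frac{189}{38} \approx 4.9737$)
$Z{\left(r,J \right)} = \frac{189}{38} + J + r$ ($Z{\left(r,J \right)} = \left(r + J\right) + \frac{189}{38} = \left(J + r\right) + \frac{189}{38} = \frac{189}{38} + J + r$)
$F = \frac{27587023171}{5895635780}$ ($F = 4 - \left(\frac{\frac{189}{38} + 60 + 153}{-22430} + \frac{9262}{-13834}\right) = 4 - \left(\frac{8283}{38} \left(- \frac{1}{22430}\right) + 9262 \left(- \frac{1}{13834}\right)\right) = 4 - \left(- \frac{8283}{852340} - \frac{4631}{6917}\right) = 4 - - \frac{4004480051}{5895635780} = 4 + \frac{4004480051}{5895635780} = \frac{27587023171}{5895635780} \approx 4.6792$)
$\sqrt{F + D} = \sqrt{\frac{27587023171}{5895635780} + 21119} = \sqrt{\frac{124537519060991}{5895635780}} = \frac{\sqrt{183556963332102635464495}}{2947817890}$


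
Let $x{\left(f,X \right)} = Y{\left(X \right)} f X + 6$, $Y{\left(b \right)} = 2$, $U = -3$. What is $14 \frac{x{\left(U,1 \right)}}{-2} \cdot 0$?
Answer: $0$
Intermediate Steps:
$x{\left(f,X \right)} = 6 + 2 X f$ ($x{\left(f,X \right)} = 2 f X + 6 = 2 X f + 6 = 6 + 2 X f$)
$14 \frac{x{\left(U,1 \right)}}{-2} \cdot 0 = 14 \frac{6 + 2 \cdot 1 \left(-3\right)}{-2} \cdot 0 = 14 \left(6 - 6\right) \left(- \frac{1}{2}\right) 0 = 14 \cdot 0 \left(- \frac{1}{2}\right) 0 = 14 \cdot 0 \cdot 0 = 0 \cdot 0 = 0$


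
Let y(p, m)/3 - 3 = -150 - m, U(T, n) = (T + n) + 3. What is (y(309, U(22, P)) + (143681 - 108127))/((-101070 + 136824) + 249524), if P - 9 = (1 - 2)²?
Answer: 17504/142639 ≈ 0.12272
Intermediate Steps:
P = 10 (P = 9 + (1 - 2)² = 9 + (-1)² = 9 + 1 = 10)
U(T, n) = 3 + T + n
y(p, m) = -441 - 3*m (y(p, m) = 9 + 3*(-150 - m) = 9 + (-450 - 3*m) = -441 - 3*m)
(y(309, U(22, P)) + (143681 - 108127))/((-101070 + 136824) + 249524) = ((-441 - 3*(3 + 22 + 10)) + (143681 - 108127))/((-101070 + 136824) + 249524) = ((-441 - 3*35) + 35554)/(35754 + 249524) = ((-441 - 105) + 35554)/285278 = (-546 + 35554)*(1/285278) = 35008*(1/285278) = 17504/142639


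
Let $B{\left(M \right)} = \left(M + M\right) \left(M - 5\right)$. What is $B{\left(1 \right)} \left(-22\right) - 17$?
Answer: $159$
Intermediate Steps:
$B{\left(M \right)} = 2 M \left(-5 + M\right)$
$B{\left(1 \right)} \left(-22\right) - 17 = 2 \cdot 1 \left(-5 + 1\right) \left(-22\right) - 17 = 2 \cdot 1 \left(-4\right) \left(-22\right) - 17 = \left(-8\right) \left(-22\right) - 17 = 176 - 17 = 159$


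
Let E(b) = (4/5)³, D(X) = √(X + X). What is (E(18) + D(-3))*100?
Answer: 256/5 + 100*I*√6 ≈ 51.2 + 244.95*I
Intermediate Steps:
D(X) = √2*√X (D(X) = √(2*X) = √2*√X)
E(b) = 64/125 (E(b) = (4*(⅕))³ = (⅘)³ = 64/125)
(E(18) + D(-3))*100 = (64/125 + √2*√(-3))*100 = (64/125 + √2*(I*√3))*100 = (64/125 + I*√6)*100 = 256/5 + 100*I*√6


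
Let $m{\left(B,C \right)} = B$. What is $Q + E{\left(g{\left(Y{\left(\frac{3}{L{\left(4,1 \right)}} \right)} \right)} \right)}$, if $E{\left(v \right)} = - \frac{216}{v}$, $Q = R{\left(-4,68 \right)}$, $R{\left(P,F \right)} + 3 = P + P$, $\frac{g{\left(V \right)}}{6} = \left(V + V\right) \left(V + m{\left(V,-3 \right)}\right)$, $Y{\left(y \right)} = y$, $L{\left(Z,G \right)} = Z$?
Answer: $-27$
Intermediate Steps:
$g{\left(V \right)} = 24 V^{2}$ ($g{\left(V \right)} = 6 \left(V + V\right) \left(V + V\right) = 6 \cdot 2 V 2 V = 6 \cdot 4 V^{2} = 24 V^{2}$)
$R{\left(P,F \right)} = -3 + 2 P$ ($R{\left(P,F \right)} = -3 + \left(P + P\right) = -3 + 2 P$)
$Q = -11$ ($Q = -3 + 2 \left(-4\right) = -3 - 8 = -11$)
$Q + E{\left(g{\left(Y{\left(\frac{3}{L{\left(4,1 \right)}} \right)} \right)} \right)} = -11 - \frac{216}{24 \left(\frac{3}{4}\right)^{2}} = -11 - \frac{216}{24 \cdot \frac{9}{16}} = -11 - \frac{216}{\frac{27}{2}} = -11 - 16 = -27$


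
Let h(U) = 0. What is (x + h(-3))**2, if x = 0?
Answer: 0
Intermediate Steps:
(x + h(-3))**2 = (0 + 0)**2 = 0**2 = 0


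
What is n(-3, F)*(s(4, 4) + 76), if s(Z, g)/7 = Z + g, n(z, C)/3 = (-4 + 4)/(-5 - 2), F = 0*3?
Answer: 0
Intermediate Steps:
F = 0
n(z, C) = 0 (n(z, C) = 3*((-4 + 4)/(-5 - 2)) = 3*(0/(-7)) = 3*(0*(-⅐)) = 3*0 = 0)
s(Z, g) = 7*Z + 7*g (s(Z, g) = 7*(Z + g) = 7*Z + 7*g)
n(-3, F)*(s(4, 4) + 76) = 0*((7*4 + 7*4) + 76) = 0*((28 + 28) + 76) = 0*(56 + 76) = 0*132 = 0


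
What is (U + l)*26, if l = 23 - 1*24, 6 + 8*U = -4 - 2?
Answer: -65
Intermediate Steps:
U = -3/2 (U = -3/4 + (-4 - 2)/8 = -3/4 + (1/8)*(-6) = -3/4 - 3/4 = -3/2 ≈ -1.5000)
l = -1 (l = 23 - 24 = -1)
(U + l)*26 = (-3/2 - 1)*26 = -5/2*26 = -65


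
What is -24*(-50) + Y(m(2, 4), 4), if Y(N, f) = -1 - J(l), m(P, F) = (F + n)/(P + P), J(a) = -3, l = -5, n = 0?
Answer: 1202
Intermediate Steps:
m(P, F) = F/(2*P) (m(P, F) = (F + 0)/(P + P) = F/((2*P)) = F*(1/(2*P)) = F/(2*P))
Y(N, f) = 2 (Y(N, f) = -1 - 1*(-3) = -1 + 3 = 2)
-24*(-50) + Y(m(2, 4), 4) = -24*(-50) + 2 = 1200 + 2 = 1202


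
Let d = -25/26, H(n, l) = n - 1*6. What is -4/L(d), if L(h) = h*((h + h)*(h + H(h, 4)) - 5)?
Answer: 8788/21625 ≈ 0.40638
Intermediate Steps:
H(n, l) = -6 + n (H(n, l) = n - 6 = -6 + n)
d = -25/26 (d = -25*1/26 = -25/26 ≈ -0.96154)
L(h) = h*(-5 + 2*h*(-6 + 2*h)) (L(h) = h*((h + h)*(h + (-6 + h)) - 5) = h*((2*h)*(-6 + 2*h) - 5) = h*(2*h*(-6 + 2*h) - 5) = h*(-5 + 2*h*(-6 + 2*h)))
-4/L(d) = -4*(-26/(25*(-5 - 12*(-25/26) + 4*(-25/26)²))) = -4*(-26/(25*(-5 + 150/13 + 4*(625/676)))) = -4*(-26/(25*(-5 + 150/13 + 625/169))) = -4/((-25/26*1730/169)) = -4/(-21625/2197) = -4*(-2197/21625) = 8788/21625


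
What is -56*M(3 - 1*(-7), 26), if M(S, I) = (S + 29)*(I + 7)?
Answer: -72072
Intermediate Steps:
M(S, I) = (7 + I)*(29 + S) (M(S, I) = (29 + S)*(7 + I) = (7 + I)*(29 + S))
-56*M(3 - 1*(-7), 26) = -56*(203 + 7*(3 - 1*(-7)) + 29*26 + 26*(3 - 1*(-7))) = -56*(203 + 7*(3 + 7) + 754 + 26*(3 + 7)) = -56*(203 + 7*10 + 754 + 26*10) = -56*(203 + 70 + 754 + 260) = -56*1287 = -72072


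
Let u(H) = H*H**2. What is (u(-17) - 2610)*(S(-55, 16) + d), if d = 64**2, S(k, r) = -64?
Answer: -30332736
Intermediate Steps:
u(H) = H**3
d = 4096
(u(-17) - 2610)*(S(-55, 16) + d) = ((-17)**3 - 2610)*(-64 + 4096) = (-4913 - 2610)*4032 = -7523*4032 = -30332736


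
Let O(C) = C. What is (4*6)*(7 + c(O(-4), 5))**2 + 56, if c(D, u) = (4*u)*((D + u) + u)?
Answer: 387152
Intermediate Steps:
c(D, u) = 4*u*(D + 2*u) (c(D, u) = (4*u)*(D + 2*u) = 4*u*(D + 2*u))
(4*6)*(7 + c(O(-4), 5))**2 + 56 = (4*6)*(7 + 4*5*(-4 + 2*5))**2 + 56 = 24*(7 + 4*5*(-4 + 10))**2 + 56 = 24*(7 + 4*5*6)**2 + 56 = 24*(7 + 120)**2 + 56 = 24*127**2 + 56 = 24*16129 + 56 = 387096 + 56 = 387152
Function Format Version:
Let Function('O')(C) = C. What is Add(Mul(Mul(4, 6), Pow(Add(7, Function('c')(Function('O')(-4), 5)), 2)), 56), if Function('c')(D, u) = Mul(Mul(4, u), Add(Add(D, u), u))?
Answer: 387152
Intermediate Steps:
Function('c')(D, u) = Mul(4, u, Add(D, Mul(2, u))) (Function('c')(D, u) = Mul(Mul(4, u), Add(D, Mul(2, u))) = Mul(4, u, Add(D, Mul(2, u))))
Add(Mul(Mul(4, 6), Pow(Add(7, Function('c')(Function('O')(-4), 5)), 2)), 56) = Add(Mul(Mul(4, 6), Pow(Add(7, Mul(4, 5, Add(-4, Mul(2, 5)))), 2)), 56) = Add(Mul(24, Pow(Add(7, Mul(4, 5, Add(-4, 10))), 2)), 56) = Add(Mul(24, Pow(Add(7, Mul(4, 5, 6)), 2)), 56) = Add(Mul(24, Pow(Add(7, 120), 2)), 56) = Add(Mul(24, Pow(127, 2)), 56) = Add(Mul(24, 16129), 56) = Add(387096, 56) = 387152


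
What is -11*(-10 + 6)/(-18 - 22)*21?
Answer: -231/10 ≈ -23.100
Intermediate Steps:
-11*(-10 + 6)/(-18 - 22)*21 = -(-44)/(-40)*21 = -(-44)*(-1)/40*21 = -11*⅒*21 = -11/10*21 = -231/10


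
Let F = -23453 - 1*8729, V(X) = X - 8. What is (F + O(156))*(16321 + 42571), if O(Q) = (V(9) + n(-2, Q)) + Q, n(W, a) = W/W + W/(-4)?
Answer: -1885927962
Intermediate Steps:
V(X) = -8 + X
n(W, a) = 1 - W/4 (n(W, a) = 1 + W*(-¼) = 1 - W/4)
F = -32182 (F = -23453 - 8729 = -32182)
O(Q) = 5/2 + Q (O(Q) = ((-8 + 9) + (1 - ¼*(-2))) + Q = (1 + (1 + ½)) + Q = (1 + 3/2) + Q = 5/2 + Q)
(F + O(156))*(16321 + 42571) = (-32182 + (5/2 + 156))*(16321 + 42571) = (-32182 + 317/2)*58892 = -64047/2*58892 = -1885927962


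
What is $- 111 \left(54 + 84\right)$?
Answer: $-15318$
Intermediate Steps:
$- 111 \left(54 + 84\right) = \left(-111\right) 138 = -15318$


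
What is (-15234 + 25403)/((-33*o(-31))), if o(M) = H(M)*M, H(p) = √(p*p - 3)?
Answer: 10169*√958/980034 ≈ 0.32116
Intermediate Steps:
H(p) = √(-3 + p²) (H(p) = √(p² - 3) = √(-3 + p²))
o(M) = M*√(-3 + M²) (o(M) = √(-3 + M²)*M = M*√(-3 + M²))
(-15234 + 25403)/((-33*o(-31))) = (-15234 + 25403)/((-(-1023)*√(-3 + (-31)²))) = 10169/((-(-1023)*√(-3 + 961))) = 10169/((-(-1023)*√958)) = 10169/((1023*√958)) = 10169*(√958/980034) = 10169*√958/980034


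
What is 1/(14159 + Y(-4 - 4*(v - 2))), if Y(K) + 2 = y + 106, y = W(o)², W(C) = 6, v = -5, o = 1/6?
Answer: 1/14299 ≈ 6.9935e-5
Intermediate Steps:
o = ⅙ ≈ 0.16667
y = 36 (y = 6² = 36)
Y(K) = 140 (Y(K) = -2 + (36 + 106) = -2 + 142 = 140)
1/(14159 + Y(-4 - 4*(v - 2))) = 1/(14159 + 140) = 1/14299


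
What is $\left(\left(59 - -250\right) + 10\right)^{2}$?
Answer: $101761$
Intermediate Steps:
$\left(\left(59 - -250\right) + 10\right)^{2} = \left(\left(59 + 250\right) + 10\right)^{2} = \left(309 + 10\right)^{2} = 319^{2} = 101761$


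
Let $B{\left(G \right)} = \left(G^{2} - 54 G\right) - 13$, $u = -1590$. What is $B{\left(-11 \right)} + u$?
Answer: $-888$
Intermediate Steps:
$B{\left(G \right)} = -13 + G^{2} - 54 G$
$B{\left(-11 \right)} + u = \left(-13 + \left(-11\right)^{2} - -594\right) - 1590 = \left(-13 + 121 + 594\right) - 1590 = 702 - 1590 = -888$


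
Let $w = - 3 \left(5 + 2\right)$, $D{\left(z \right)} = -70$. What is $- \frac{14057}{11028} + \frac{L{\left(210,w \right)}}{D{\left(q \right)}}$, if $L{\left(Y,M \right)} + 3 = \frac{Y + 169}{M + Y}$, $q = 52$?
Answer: $- \frac{30650141}{24316740} \approx -1.2605$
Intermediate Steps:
$w = -21$ ($w = \left(-3\right) 7 = -21$)
$L{\left(Y,M \right)} = -3 + \frac{169 + Y}{M + Y}$ ($L{\left(Y,M \right)} = -3 + \frac{Y + 169}{M + Y} = -3 + \frac{169 + Y}{M + Y}$)
$- \frac{14057}{11028} + \frac{L{\left(210,w \right)}}{D{\left(q \right)}} = - \frac{14057}{11028} + \frac{\frac{1}{-21 + 210} \left(169 - -63 - 420\right)}{-70} = \left(-14057\right) \frac{1}{11028} + \frac{169 + 63 - 420}{189} \left(- \frac{1}{70}\right) = - \frac{14057}{11028} + \frac{1}{189} \left(-188\right) \left(- \frac{1}{70}\right) = - \frac{14057}{11028} - - \frac{94}{6615} = - \frac{14057}{11028} + \frac{94}{6615} = - \frac{30650141}{24316740}$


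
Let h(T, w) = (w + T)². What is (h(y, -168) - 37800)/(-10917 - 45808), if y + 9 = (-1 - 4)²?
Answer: 14696/56725 ≈ 0.25907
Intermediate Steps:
y = 16 (y = -9 + (-1 - 4)² = -9 + (-5)² = -9 + 25 = 16)
h(T, w) = (T + w)²
(h(y, -168) - 37800)/(-10917 - 45808) = ((16 - 168)² - 37800)/(-10917 - 45808) = ((-152)² - 37800)/(-56725) = (23104 - 37800)*(-1/56725) = -14696*(-1/56725) = 14696/56725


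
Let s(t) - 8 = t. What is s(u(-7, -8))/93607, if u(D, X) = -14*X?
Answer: 120/93607 ≈ 0.0012820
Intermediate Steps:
s(t) = 8 + t
s(u(-7, -8))/93607 = (8 - 14*(-8))/93607 = (8 + 112)*(1/93607) = 120*(1/93607) = 120/93607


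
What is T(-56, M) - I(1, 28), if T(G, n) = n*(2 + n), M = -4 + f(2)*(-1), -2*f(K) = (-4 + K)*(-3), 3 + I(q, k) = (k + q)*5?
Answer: -143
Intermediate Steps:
I(q, k) = -3 + 5*k + 5*q (I(q, k) = -3 + (k + q)*5 = -3 + (5*k + 5*q) = -3 + 5*k + 5*q)
f(K) = -6 + 3*K/2 (f(K) = -(-4 + K)*(-3)/2 = -(12 - 3*K)/2 = -6 + 3*K/2)
M = -1 (M = -4 + (-6 + (3/2)*2)*(-1) = -4 + (-6 + 3)*(-1) = -4 - 3*(-1) = -4 + 3 = -1)
T(-56, M) - I(1, 28) = -(2 - 1) - (-3 + 5*28 + 5*1) = -1*1 - (-3 + 140 + 5) = -1 - 1*142 = -1 - 142 = -143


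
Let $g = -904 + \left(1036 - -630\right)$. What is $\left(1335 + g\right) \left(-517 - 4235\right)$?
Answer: $-9964944$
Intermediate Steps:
$g = 762$ ($g = -904 + \left(1036 + 630\right) = -904 + 1666 = 762$)
$\left(1335 + g\right) \left(-517 - 4235\right) = \left(1335 + 762\right) \left(-517 - 4235\right) = 2097 \left(-4752\right) = -9964944$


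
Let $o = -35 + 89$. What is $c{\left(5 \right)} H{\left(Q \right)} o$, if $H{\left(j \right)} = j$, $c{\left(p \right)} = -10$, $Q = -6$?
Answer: $3240$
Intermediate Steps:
$o = 54$
$c{\left(5 \right)} H{\left(Q \right)} o = \left(-10\right) \left(-6\right) 54 = 60 \cdot 54 = 3240$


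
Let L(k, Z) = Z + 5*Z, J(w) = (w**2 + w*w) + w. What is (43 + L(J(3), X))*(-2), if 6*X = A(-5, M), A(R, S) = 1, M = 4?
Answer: -88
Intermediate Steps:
J(w) = w + 2*w**2 (J(w) = (w**2 + w**2) + w = 2*w**2 + w = w + 2*w**2)
X = 1/6 (X = (1/6)*1 = 1/6 ≈ 0.16667)
L(k, Z) = 6*Z
(43 + L(J(3), X))*(-2) = (43 + 6*(1/6))*(-2) = (43 + 1)*(-2) = 44*(-2) = -88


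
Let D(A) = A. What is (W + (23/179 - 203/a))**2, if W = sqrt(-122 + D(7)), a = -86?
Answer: -25784112915/236975236 + 38315*I*sqrt(115)/7697 ≈ -108.81 + 53.382*I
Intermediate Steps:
W = I*sqrt(115) (W = sqrt(-122 + 7) = sqrt(-115) = I*sqrt(115) ≈ 10.724*I)
(W + (23/179 - 203/a))**2 = (I*sqrt(115) + (23/179 - 203/(-86)))**2 = (I*sqrt(115) + (23*(1/179) - 203*(-1/86)))**2 = (I*sqrt(115) + (23/179 + 203/86))**2 = (I*sqrt(115) + 38315/15394)**2 = (38315/15394 + I*sqrt(115))**2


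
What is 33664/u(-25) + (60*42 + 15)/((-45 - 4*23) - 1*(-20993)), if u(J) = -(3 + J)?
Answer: 10638669/6952 ≈ 1530.3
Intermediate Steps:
u(J) = -3 - J
33664/u(-25) + (60*42 + 15)/((-45 - 4*23) - 1*(-20993)) = 33664/(-3 - 1*(-25)) + (60*42 + 15)/((-45 - 4*23) - 1*(-20993)) = 33664/(-3 + 25) + (2520 + 15)/((-45 - 92) + 20993) = 33664/22 + 2535/(-137 + 20993) = 33664*(1/22) + 2535/20856 = 16832/11 + 2535*(1/20856) = 16832/11 + 845/6952 = 10638669/6952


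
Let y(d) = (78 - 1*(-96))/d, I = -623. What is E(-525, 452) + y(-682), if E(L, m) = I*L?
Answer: 111532488/341 ≈ 3.2707e+5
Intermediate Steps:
E(L, m) = -623*L
y(d) = 174/d (y(d) = (78 + 96)/d = 174/d)
E(-525, 452) + y(-682) = -623*(-525) + 174/(-682) = 327075 + 174*(-1/682) = 327075 - 87/341 = 111532488/341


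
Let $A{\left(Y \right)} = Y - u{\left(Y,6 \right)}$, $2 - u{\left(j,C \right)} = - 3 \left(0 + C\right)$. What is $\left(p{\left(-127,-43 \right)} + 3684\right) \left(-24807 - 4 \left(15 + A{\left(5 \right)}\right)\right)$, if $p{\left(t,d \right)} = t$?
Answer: $-88238499$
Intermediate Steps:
$u{\left(j,C \right)} = 2 + 3 C$ ($u{\left(j,C \right)} = 2 - - 3 \left(0 + C\right) = 2 - - 3 C = 2 + 3 C$)
$A{\left(Y \right)} = -20 + Y$ ($A{\left(Y \right)} = Y - \left(2 + 3 \cdot 6\right) = Y - \left(2 + 18\right) = Y - 20 = -20 + Y$)
$\left(p{\left(-127,-43 \right)} + 3684\right) \left(-24807 - 4 \left(15 + A{\left(5 \right)}\right)\right) = \left(-127 + 3684\right) \left(-24807 - 4 \left(15 + \left(-20 + 5\right)\right)\right) = 3557 \left(-24807 - 4 \left(15 - 15\right)\right) = 3557 \left(-24807 - 0\right) = 3557 \left(-24807 + 0\right) = 3557 \left(-24807\right) = -88238499$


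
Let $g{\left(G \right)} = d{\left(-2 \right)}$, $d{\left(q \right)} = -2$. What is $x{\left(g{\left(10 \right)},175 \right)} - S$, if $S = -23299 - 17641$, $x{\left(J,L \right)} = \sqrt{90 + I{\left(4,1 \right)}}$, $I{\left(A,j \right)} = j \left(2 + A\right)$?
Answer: $40940 + 4 \sqrt{6} \approx 40950.0$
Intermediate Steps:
$g{\left(G \right)} = -2$
$x{\left(J,L \right)} = 4 \sqrt{6}$ ($x{\left(J,L \right)} = \sqrt{90 + 1 \left(2 + 4\right)} = \sqrt{90 + 1 \cdot 6} = \sqrt{90 + 6} = \sqrt{96} = 4 \sqrt{6}$)
$S = -40940$
$x{\left(g{\left(10 \right)},175 \right)} - S = 4 \sqrt{6} - -40940 = 4 \sqrt{6} + 40940 = 40940 + 4 \sqrt{6}$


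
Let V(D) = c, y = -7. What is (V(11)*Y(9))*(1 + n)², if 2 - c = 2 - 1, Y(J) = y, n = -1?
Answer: 0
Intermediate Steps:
Y(J) = -7
c = 1 (c = 2 - (2 - 1) = 2 - 1*1 = 2 - 1 = 1)
V(D) = 1
(V(11)*Y(9))*(1 + n)² = (1*(-7))*(1 - 1)² = -7*0² = -7*0 = 0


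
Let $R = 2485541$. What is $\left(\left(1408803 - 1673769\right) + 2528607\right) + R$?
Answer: $4749182$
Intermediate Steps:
$\left(\left(1408803 - 1673769\right) + 2528607\right) + R = \left(\left(1408803 - 1673769\right) + 2528607\right) + 2485541 = \left(-264966 + 2528607\right) + 2485541 = 2263641 + 2485541 = 4749182$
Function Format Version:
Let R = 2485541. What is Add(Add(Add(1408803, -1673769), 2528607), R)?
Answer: 4749182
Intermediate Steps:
Add(Add(Add(1408803, -1673769), 2528607), R) = Add(Add(Add(1408803, -1673769), 2528607), 2485541) = Add(Add(-264966, 2528607), 2485541) = Add(2263641, 2485541) = 4749182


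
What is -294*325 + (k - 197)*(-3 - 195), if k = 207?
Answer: -97530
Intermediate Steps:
-294*325 + (k - 197)*(-3 - 195) = -294*325 + (207 - 197)*(-3 - 195) = -95550 + 10*(-198) = -95550 - 1980 = -97530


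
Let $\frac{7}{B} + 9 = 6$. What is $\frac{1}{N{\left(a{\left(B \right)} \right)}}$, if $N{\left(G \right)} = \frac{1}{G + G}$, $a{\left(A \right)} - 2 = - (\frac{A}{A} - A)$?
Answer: $- \frac{8}{3} \approx -2.6667$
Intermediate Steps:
$B = - \frac{7}{3}$ ($B = \frac{7}{-9 + 6} = \frac{7}{-3} = 7 \left(- \frac{1}{3}\right) = - \frac{7}{3} \approx -2.3333$)
$a{\left(A \right)} = 1 + A$ ($a{\left(A \right)} = 2 - \left(\frac{A}{A} - A\right) = 2 - \left(1 - A\right) = 2 + \left(-1 + A\right) = 1 + A$)
$N{\left(G \right)} = \frac{1}{2 G}$
$\frac{1}{N{\left(a{\left(B \right)} \right)}} = \frac{1}{\frac{1}{2} \frac{1}{1 - \frac{7}{3}}} = \frac{1}{\frac{1}{2} \frac{1}{- \frac{4}{3}}} = \frac{1}{\frac{1}{2} \left(- \frac{3}{4}\right)} = \frac{1}{- \frac{3}{8}} = - \frac{8}{3}$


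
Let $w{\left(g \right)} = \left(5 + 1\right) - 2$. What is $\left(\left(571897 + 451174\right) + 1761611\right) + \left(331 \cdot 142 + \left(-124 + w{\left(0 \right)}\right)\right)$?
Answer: $2831564$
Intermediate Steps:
$w{\left(g \right)} = 4$ ($w{\left(g \right)} = 6 - 2 = 4$)
$\left(\left(571897 + 451174\right) + 1761611\right) + \left(331 \cdot 142 + \left(-124 + w{\left(0 \right)}\right)\right) = \left(\left(571897 + 451174\right) + 1761611\right) + \left(331 \cdot 142 + \left(-124 + 4\right)\right) = \left(1023071 + 1761611\right) + \left(47002 - 120\right) = 2784682 + 46882 = 2831564$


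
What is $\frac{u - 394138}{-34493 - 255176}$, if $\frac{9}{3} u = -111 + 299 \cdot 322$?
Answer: $\frac{1086247}{869007} \approx 1.25$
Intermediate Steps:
$u = \frac{96167}{3}$ ($u = \frac{-111 + 299 \cdot 322}{3} = \frac{-111 + 96278}{3} = \frac{1}{3} \cdot 96167 = \frac{96167}{3} \approx 32056.0$)
$\frac{u - 394138}{-34493 - 255176} = \frac{\frac{96167}{3} - 394138}{-34493 - 255176} = - \frac{1086247}{3 \left(-289669\right)} = \left(- \frac{1086247}{3}\right) \left(- \frac{1}{289669}\right) = \frac{1086247}{869007}$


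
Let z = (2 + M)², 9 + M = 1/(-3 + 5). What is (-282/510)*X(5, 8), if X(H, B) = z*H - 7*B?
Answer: -29187/340 ≈ -85.844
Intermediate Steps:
M = -17/2 (M = -9 + 1/(-3 + 5) = -9 + 1/2 = -9 + ½ = -17/2 ≈ -8.5000)
z = 169/4 (z = (2 - 17/2)² = (-13/2)² = 169/4 ≈ 42.250)
X(H, B) = -7*B + 169*H/4 (X(H, B) = 169*H/4 - 7*B = -7*B + 169*H/4)
(-282/510)*X(5, 8) = (-282/510)*(-7*8 + (169/4)*5) = (-282*1/510)*(-56 + 845/4) = -47/85*621/4 = -29187/340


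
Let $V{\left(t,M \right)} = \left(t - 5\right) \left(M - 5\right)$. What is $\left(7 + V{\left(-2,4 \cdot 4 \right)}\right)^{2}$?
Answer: $4900$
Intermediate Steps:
$V{\left(t,M \right)} = \left(-5 + M\right) \left(-5 + t\right)$ ($V{\left(t,M \right)} = \left(-5 + t\right) \left(-5 + M\right) = \left(-5 + M\right) \left(-5 + t\right)$)
$\left(7 + V{\left(-2,4 \cdot 4 \right)}\right)^{2} = \left(7 + \left(25 - 5 \cdot 4 \cdot 4 - -10 + 4 \cdot 4 \left(-2\right)\right)\right)^{2} = \left(7 + \left(25 - 80 + 10 + 16 \left(-2\right)\right)\right)^{2} = \left(7 + \left(25 - 80 + 10 - 32\right)\right)^{2} = \left(7 - 77\right)^{2} = \left(-70\right)^{2} = 4900$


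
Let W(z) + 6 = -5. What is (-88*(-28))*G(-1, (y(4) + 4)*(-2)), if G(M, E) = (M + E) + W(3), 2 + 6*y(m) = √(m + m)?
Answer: -142912/3 - 4928*√2/3 ≈ -49960.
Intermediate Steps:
y(m) = -⅓ + √2*√m/6 (y(m) = -⅓ + √(m + m)/6 = -⅓ + √(2*m)/6 = -⅓ + (√2*√m)/6 = -⅓ + √2*√m/6)
W(z) = -11 (W(z) = -6 - 5 = -11)
G(M, E) = -11 + E + M (G(M, E) = (M + E) - 11 = (E + M) - 11 = -11 + E + M)
(-88*(-28))*G(-1, (y(4) + 4)*(-2)) = (-88*(-28))*(-11 + ((-⅓ + √2*√4/6) + 4)*(-2) - 1) = 2464*(-11 + ((-⅓ + (⅙)*√2*2) + 4)*(-2) - 1) = 2464*(-11 + ((-⅓ + √2/3) + 4)*(-2) - 1) = 2464*(-11 + (11/3 + √2/3)*(-2) - 1) = 2464*(-11 + (-22/3 - 2*√2/3) - 1) = 2464*(-58/3 - 2*√2/3) = -142912/3 - 4928*√2/3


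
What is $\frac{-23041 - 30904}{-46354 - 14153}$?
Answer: $\frac{53945}{60507} \approx 0.89155$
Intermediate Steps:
$\frac{-23041 - 30904}{-46354 - 14153} = - \frac{53945}{-60507} = \left(-53945\right) \left(- \frac{1}{60507}\right) = \frac{53945}{60507}$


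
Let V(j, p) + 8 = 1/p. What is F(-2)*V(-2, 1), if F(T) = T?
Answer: 14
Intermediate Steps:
V(j, p) = -8 + 1/p
F(-2)*V(-2, 1) = -2*(-8 + 1/1) = -2*(-8 + 1) = -2*(-7) = 14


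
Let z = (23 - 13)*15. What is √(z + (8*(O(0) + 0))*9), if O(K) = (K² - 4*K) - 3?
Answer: I*√66 ≈ 8.124*I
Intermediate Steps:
O(K) = -3 + K² - 4*K
z = 150 (z = 10*15 = 150)
√(z + (8*(O(0) + 0))*9) = √(150 + (8*((-3 + 0² - 4*0) + 0))*9) = √(150 + (8*((-3 + 0 + 0) + 0))*9) = √(150 + (8*(-3 + 0))*9) = √(150 + (8*(-3))*9) = √(150 - 24*9) = √(150 - 216) = √(-66) = I*√66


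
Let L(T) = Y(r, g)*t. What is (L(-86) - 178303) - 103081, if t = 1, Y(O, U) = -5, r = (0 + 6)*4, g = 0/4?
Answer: -281389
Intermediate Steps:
g = 0 (g = 0*(¼) = 0)
r = 24 (r = 6*4 = 24)
L(T) = -5 (L(T) = -5*1 = -5)
(L(-86) - 178303) - 103081 = (-5 - 178303) - 103081 = -178308 - 103081 = -281389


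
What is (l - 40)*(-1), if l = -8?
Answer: 48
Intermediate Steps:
(l - 40)*(-1) = (-8 - 40)*(-1) = -48*(-1) = 48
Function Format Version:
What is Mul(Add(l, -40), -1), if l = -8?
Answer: 48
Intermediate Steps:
Mul(Add(l, -40), -1) = Mul(Add(-8, -40), -1) = Mul(-48, -1) = 48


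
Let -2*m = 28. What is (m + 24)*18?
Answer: 180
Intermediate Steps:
m = -14 (m = -1/2*28 = -14)
(m + 24)*18 = (-14 + 24)*18 = 10*18 = 180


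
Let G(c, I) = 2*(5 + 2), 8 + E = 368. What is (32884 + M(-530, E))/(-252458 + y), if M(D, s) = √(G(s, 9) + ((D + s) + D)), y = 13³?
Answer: -32884/250261 - 7*I*√14/250261 ≈ -0.1314 - 0.00010466*I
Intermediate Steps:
E = 360 (E = -8 + 368 = 360)
G(c, I) = 14 (G(c, I) = 2*7 = 14)
y = 2197
M(D, s) = √(14 + s + 2*D) (M(D, s) = √(14 + ((D + s) + D)) = √(14 + (s + 2*D)) = √(14 + s + 2*D))
(32884 + M(-530, E))/(-252458 + y) = (32884 + √(14 + 360 + 2*(-530)))/(-252458 + 2197) = (32884 + √(14 + 360 - 1060))/(-250261) = (32884 + √(-686))*(-1/250261) = (32884 + 7*I*√14)*(-1/250261) = -32884/250261 - 7*I*√14/250261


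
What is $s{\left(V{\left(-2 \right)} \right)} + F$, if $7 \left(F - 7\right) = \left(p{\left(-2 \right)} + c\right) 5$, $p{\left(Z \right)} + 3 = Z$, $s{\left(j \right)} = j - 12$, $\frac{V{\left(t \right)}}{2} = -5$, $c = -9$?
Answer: $-25$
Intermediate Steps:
$V{\left(t \right)} = -10$ ($V{\left(t \right)} = 2 \left(-5\right) = -10$)
$s{\left(j \right)} = -12 + j$
$p{\left(Z \right)} = -3 + Z$
$F = -3$ ($F = 7 + \frac{\left(\left(-3 - 2\right) - 9\right) 5}{7} = 7 + \frac{\left(-5 - 9\right) 5}{7} = 7 + \frac{\left(-14\right) 5}{7} = 7 + \frac{1}{7} \left(-70\right) = 7 - 10 = -3$)
$s{\left(V{\left(-2 \right)} \right)} + F = \left(-12 - 10\right) - 3 = -22 - 3 = -25$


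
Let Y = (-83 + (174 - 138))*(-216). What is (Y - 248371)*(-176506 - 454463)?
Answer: 150308804211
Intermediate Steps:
Y = 10152 (Y = (-83 + 36)*(-216) = -47*(-216) = 10152)
(Y - 248371)*(-176506 - 454463) = (10152 - 248371)*(-176506 - 454463) = -238219*(-630969) = 150308804211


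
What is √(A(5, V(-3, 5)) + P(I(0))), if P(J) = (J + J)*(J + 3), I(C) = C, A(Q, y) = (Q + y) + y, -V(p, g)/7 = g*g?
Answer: I*√345 ≈ 18.574*I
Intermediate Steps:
V(p, g) = -7*g² (V(p, g) = -7*g*g = -7*g²)
A(Q, y) = Q + 2*y
P(J) = 2*J*(3 + J) (P(J) = (2*J)*(3 + J) = 2*J*(3 + J))
√(A(5, V(-3, 5)) + P(I(0))) = √((5 + 2*(-7*5²)) + 2*0*(3 + 0)) = √((5 + 2*(-7*25)) + 2*0*3) = √((5 + 2*(-175)) + 0) = √((5 - 350) + 0) = √(-345 + 0) = √(-345) = I*√345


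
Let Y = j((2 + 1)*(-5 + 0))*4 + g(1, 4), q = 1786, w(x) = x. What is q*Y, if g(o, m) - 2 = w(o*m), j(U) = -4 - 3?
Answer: -39292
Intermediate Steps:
j(U) = -7
g(o, m) = 2 + m*o (g(o, m) = 2 + o*m = 2 + m*o)
Y = -22 (Y = -7*4 + (2 + 4*1) = -28 + (2 + 4) = -28 + 6 = -22)
q*Y = 1786*(-22) = -39292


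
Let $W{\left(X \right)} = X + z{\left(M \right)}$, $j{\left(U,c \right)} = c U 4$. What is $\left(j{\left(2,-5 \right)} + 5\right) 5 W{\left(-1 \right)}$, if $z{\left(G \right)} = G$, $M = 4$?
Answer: $-525$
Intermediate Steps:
$j{\left(U,c \right)} = 4 U c$ ($j{\left(U,c \right)} = U c 4 = 4 U c$)
$W{\left(X \right)} = 4 + X$ ($W{\left(X \right)} = X + 4 = 4 + X$)
$\left(j{\left(2,-5 \right)} + 5\right) 5 W{\left(-1 \right)} = \left(4 \cdot 2 \left(-5\right) + 5\right) 5 \left(4 - 1\right) = \left(-40 + 5\right) 5 \cdot 3 = \left(-35\right) 5 \cdot 3 = \left(-175\right) 3 = -525$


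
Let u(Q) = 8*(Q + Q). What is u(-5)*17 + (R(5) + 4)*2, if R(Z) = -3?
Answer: -1358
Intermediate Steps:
u(Q) = 16*Q (u(Q) = 8*(2*Q) = 16*Q)
u(-5)*17 + (R(5) + 4)*2 = (16*(-5))*17 + (-3 + 4)*2 = -80*17 + 1*2 = -1360 + 2 = -1358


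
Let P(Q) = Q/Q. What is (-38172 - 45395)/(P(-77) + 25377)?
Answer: -83567/25378 ≈ -3.2929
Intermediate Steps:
P(Q) = 1
(-38172 - 45395)/(P(-77) + 25377) = (-38172 - 45395)/(1 + 25377) = -83567/25378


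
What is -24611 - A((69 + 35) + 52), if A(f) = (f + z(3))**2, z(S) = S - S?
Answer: -48947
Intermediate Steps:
z(S) = 0
A(f) = f**2 (A(f) = (f + 0)**2 = f**2)
-24611 - A((69 + 35) + 52) = -24611 - ((69 + 35) + 52)**2 = -24611 - (104 + 52)**2 = -24611 - 1*156**2 = -24611 - 1*24336 = -24611 - 24336 = -48947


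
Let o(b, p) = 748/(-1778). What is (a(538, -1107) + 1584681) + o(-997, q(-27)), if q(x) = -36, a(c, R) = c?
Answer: 1409259317/889 ≈ 1.5852e+6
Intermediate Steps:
o(b, p) = -374/889 (o(b, p) = 748*(-1/1778) = -374/889)
(a(538, -1107) + 1584681) + o(-997, q(-27)) = (538 + 1584681) - 374/889 = 1585219 - 374/889 = 1409259317/889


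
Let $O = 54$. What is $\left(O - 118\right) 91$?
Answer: $-5824$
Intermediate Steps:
$\left(O - 118\right) 91 = \left(54 - 118\right) 91 = \left(-64\right) 91 = -5824$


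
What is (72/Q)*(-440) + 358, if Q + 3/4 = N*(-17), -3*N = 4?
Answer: -286006/263 ≈ -1087.5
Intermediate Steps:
N = -4/3 (N = -⅓*4 = -4/3 ≈ -1.3333)
Q = 263/12 (Q = -¾ - 4/3*(-17) = -¾ + 68/3 = 263/12 ≈ 21.917)
(72/Q)*(-440) + 358 = (72/(263/12))*(-440) + 358 = (72*(12/263))*(-440) + 358 = (864/263)*(-440) + 358 = -380160/263 + 358 = -286006/263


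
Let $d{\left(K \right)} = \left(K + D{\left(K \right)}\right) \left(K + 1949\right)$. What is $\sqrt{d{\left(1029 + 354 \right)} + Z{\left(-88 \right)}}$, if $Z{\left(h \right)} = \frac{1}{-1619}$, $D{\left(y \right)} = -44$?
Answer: $\frac{\sqrt{11694435615609}}{1619} \approx 2112.2$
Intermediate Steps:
$d{\left(K \right)} = \left(-44 + K\right) \left(1949 + K\right)$ ($d{\left(K \right)} = \left(K - 44\right) \left(K + 1949\right) = \left(-44 + K\right) \left(1949 + K\right)$)
$Z{\left(h \right)} = - \frac{1}{1619}$
$\sqrt{d{\left(1029 + 354 \right)} + Z{\left(-88 \right)}} = \sqrt{\left(-85756 + \left(1029 + 354\right)^{2} + 1905 \left(1029 + 354\right)\right) - \frac{1}{1619}} = \sqrt{\left(-85756 + 1383^{2} + 1905 \cdot 1383\right) - \frac{1}{1619}} = \sqrt{\left(-85756 + 1912689 + 2634615\right) - \frac{1}{1619}} = \sqrt{4461548 - \frac{1}{1619}} = \sqrt{\frac{7223246211}{1619}} = \frac{\sqrt{11694435615609}}{1619}$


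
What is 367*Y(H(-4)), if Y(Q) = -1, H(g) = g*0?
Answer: -367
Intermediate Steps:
H(g) = 0
367*Y(H(-4)) = 367*(-1) = -367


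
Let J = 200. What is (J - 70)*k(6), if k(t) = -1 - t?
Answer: -910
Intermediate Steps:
(J - 70)*k(6) = (200 - 70)*(-1 - 1*6) = 130*(-1 - 6) = 130*(-7) = -910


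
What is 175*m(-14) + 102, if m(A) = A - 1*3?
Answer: -2873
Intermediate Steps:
m(A) = -3 + A (m(A) = A - 3 = -3 + A)
175*m(-14) + 102 = 175*(-3 - 14) + 102 = 175*(-17) + 102 = -2975 + 102 = -2873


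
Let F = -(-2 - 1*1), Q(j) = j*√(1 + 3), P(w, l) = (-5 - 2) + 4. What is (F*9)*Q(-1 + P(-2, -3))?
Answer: -216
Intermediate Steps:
P(w, l) = -3 (P(w, l) = -7 + 4 = -3)
Q(j) = 2*j (Q(j) = j*√4 = j*2 = 2*j)
F = 3 (F = -(-2 - 1) = -1*(-3) = 3)
(F*9)*Q(-1 + P(-2, -3)) = (3*9)*(2*(-1 - 3)) = 27*(2*(-4)) = 27*(-8) = -216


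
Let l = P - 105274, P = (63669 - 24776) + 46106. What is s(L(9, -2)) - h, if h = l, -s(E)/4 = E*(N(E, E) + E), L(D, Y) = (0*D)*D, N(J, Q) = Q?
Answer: 20275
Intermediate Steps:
P = 84999 (P = 38893 + 46106 = 84999)
L(D, Y) = 0 (L(D, Y) = 0*D = 0)
l = -20275 (l = 84999 - 105274 = -20275)
s(E) = -8*E**2 (s(E) = -4*E*(E + E) = -4*E*2*E = -8*E**2)
h = -20275
s(L(9, -2)) - h = -8*0**2 - 1*(-20275) = -8*0 + 20275 = 0 + 20275 = 20275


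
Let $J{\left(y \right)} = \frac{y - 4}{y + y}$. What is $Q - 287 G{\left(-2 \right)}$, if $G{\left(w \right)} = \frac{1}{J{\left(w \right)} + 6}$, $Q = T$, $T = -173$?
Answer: $- \frac{3169}{15} \approx -211.27$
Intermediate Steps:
$Q = -173$
$J{\left(y \right)} = \frac{-4 + y}{2 y}$
$G{\left(w \right)} = \frac{1}{6 + \frac{-4 + w}{2 w}}$ ($G{\left(w \right)} = \frac{1}{\frac{-4 + w}{2 w} + 6} = \frac{1}{6 + \frac{-4 + w}{2 w}}$)
$Q - 287 G{\left(-2 \right)} = -173 - 287 \cdot 2 \left(-2\right) \frac{1}{-4 + 13 \left(-2\right)} = -173 - 287 \cdot 2 \left(-2\right) \frac{1}{-4 - 26} = -173 - 287 \cdot 2 \left(-2\right) \frac{1}{-30} = -173 - 287 \cdot 2 \left(-2\right) \left(- \frac{1}{30}\right) = -173 - \frac{574}{15} = - \frac{3169}{15}$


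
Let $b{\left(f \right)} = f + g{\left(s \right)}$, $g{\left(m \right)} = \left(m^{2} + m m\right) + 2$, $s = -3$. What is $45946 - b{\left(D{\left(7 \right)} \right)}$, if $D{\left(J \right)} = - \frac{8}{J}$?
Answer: $\frac{321490}{7} \approx 45927.0$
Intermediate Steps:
$g{\left(m \right)} = 2 + 2 m^{2}$ ($g{\left(m \right)} = \left(m^{2} + m^{2}\right) + 2 = 2 m^{2} + 2 = 2 + 2 m^{2}$)
$b{\left(f \right)} = 20 + f$ ($b{\left(f \right)} = f + \left(2 + 2 \left(-3\right)^{2}\right) = f + \left(2 + 2 \cdot 9\right) = f + \left(2 + 18\right) = f + 20 = 20 + f$)
$45946 - b{\left(D{\left(7 \right)} \right)} = 45946 - \left(20 - \frac{8}{7}\right) = 45946 - \frac{132}{7} = \frac{321490}{7}$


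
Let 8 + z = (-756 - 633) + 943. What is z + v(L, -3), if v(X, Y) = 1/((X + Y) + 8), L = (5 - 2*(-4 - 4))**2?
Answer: -202483/446 ≈ -454.00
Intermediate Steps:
z = -454 (z = -8 + ((-756 - 633) + 943) = -8 + (-1389 + 943) = -8 - 446 = -454)
L = 441 (L = (5 - 2*(-8))**2 = (5 + 16)**2 = 21**2 = 441)
v(X, Y) = 1/(8 + X + Y)
z + v(L, -3) = -454 + 1/(8 + 441 - 3) = -454 + 1/446 = -202483/446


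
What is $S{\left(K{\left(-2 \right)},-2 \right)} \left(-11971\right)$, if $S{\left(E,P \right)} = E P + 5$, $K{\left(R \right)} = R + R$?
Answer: $-155623$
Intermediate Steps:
$K{\left(R \right)} = 2 R$
$S{\left(E,P \right)} = 5 + E P$
$S{\left(K{\left(-2 \right)},-2 \right)} \left(-11971\right) = \left(5 + 2 \left(-2\right) \left(-2\right)\right) \left(-11971\right) = \left(5 - -8\right) \left(-11971\right) = \left(5 + 8\right) \left(-11971\right) = 13 \left(-11971\right) = -155623$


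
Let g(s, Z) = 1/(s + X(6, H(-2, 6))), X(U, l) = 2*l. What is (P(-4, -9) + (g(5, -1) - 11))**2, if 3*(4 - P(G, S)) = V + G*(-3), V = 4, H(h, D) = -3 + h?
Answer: 35344/225 ≈ 157.08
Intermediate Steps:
P(G, S) = 8/3 + G (P(G, S) = 4 - (4 + G*(-3))/3 = 4 - (4 - 3*G)/3 = 4 + (-4/3 + G) = 8/3 + G)
g(s, Z) = 1/(-10 + s) (g(s, Z) = 1/(s + 2*(-3 - 2)) = 1/(s + 2*(-5)) = 1/(s - 10) = 1/(-10 + s))
(P(-4, -9) + (g(5, -1) - 11))**2 = ((8/3 - 4) + (1/(-10 + 5) - 11))**2 = (-4/3 + (1/(-5) - 11))**2 = (-4/3 + (-1/5 - 11))**2 = (-4/3 - 56/5)**2 = (-188/15)**2 = 35344/225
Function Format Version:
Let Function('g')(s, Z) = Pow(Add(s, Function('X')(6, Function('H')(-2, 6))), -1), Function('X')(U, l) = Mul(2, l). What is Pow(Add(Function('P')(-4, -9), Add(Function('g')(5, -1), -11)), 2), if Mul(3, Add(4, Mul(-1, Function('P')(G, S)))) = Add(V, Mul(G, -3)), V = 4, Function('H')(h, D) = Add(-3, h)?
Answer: Rational(35344, 225) ≈ 157.08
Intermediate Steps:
Function('P')(G, S) = Add(Rational(8, 3), G) (Function('P')(G, S) = Add(4, Mul(Rational(-1, 3), Add(4, Mul(G, -3)))) = Add(4, Mul(Rational(-1, 3), Add(4, Mul(-3, G)))) = Add(4, Add(Rational(-4, 3), G)) = Add(Rational(8, 3), G))
Function('g')(s, Z) = Pow(Add(-10, s), -1) (Function('g')(s, Z) = Pow(Add(s, Mul(2, Add(-3, -2))), -1) = Pow(Add(s, Mul(2, -5)), -1) = Pow(Add(s, -10), -1) = Pow(Add(-10, s), -1))
Pow(Add(Function('P')(-4, -9), Add(Function('g')(5, -1), -11)), 2) = Pow(Add(Add(Rational(8, 3), -4), Add(Pow(Add(-10, 5), -1), -11)), 2) = Pow(Add(Rational(-4, 3), Add(Pow(-5, -1), -11)), 2) = Pow(Add(Rational(-4, 3), Add(Rational(-1, 5), -11)), 2) = Pow(Add(Rational(-4, 3), Rational(-56, 5)), 2) = Pow(Rational(-188, 15), 2) = Rational(35344, 225)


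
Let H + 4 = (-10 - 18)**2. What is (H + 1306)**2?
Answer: 4351396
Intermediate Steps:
H = 780 (H = -4 + (-10 - 18)**2 = -4 + (-28)**2 = -4 + 784 = 780)
(H + 1306)**2 = (780 + 1306)**2 = 2086**2 = 4351396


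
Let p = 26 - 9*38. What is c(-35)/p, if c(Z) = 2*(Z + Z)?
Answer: 35/79 ≈ 0.44304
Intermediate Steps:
c(Z) = 4*Z (c(Z) = 2*(2*Z) = 4*Z)
p = -316 (p = 26 - 342 = -316)
c(-35)/p = (4*(-35))/(-316) = -140*(-1/316) = 35/79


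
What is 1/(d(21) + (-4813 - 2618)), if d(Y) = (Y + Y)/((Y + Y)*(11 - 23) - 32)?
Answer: -268/1991529 ≈ -0.00013457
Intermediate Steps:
d(Y) = 2*Y/(-32 - 24*Y) (d(Y) = (2*Y)/((2*Y)*(-12) - 32) = (2*Y)/(-24*Y - 32) = (2*Y)/(-32 - 24*Y) = 2*Y/(-32 - 24*Y))
1/(d(21) + (-4813 - 2618)) = 1/(-1*21/(16 + 12*21) + (-4813 - 2618)) = 1/(-1*21/(16 + 252) - 7431) = 1/(-1*21/268 - 7431) = 1/(-1*21*1/268 - 7431) = 1/(-21/268 - 7431) = 1/(-1991529/268) = -268/1991529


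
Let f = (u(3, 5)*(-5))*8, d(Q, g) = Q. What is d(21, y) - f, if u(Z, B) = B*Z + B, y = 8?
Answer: 821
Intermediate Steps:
u(Z, B) = B + B*Z
f = -800 (f = ((5*(1 + 3))*(-5))*8 = ((5*4)*(-5))*8 = (20*(-5))*8 = -100*8 = -800)
d(21, y) - f = 21 - 1*(-800) = 21 + 800 = 821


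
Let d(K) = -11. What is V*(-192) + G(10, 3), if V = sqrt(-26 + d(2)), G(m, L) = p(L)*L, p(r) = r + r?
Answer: 18 - 192*I*sqrt(37) ≈ 18.0 - 1167.9*I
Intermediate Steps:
p(r) = 2*r
G(m, L) = 2*L**2 (G(m, L) = (2*L)*L = 2*L**2)
V = I*sqrt(37) (V = sqrt(-26 - 11) = sqrt(-37) = I*sqrt(37) ≈ 6.0828*I)
V*(-192) + G(10, 3) = (I*sqrt(37))*(-192) + 2*3**2 = -192*I*sqrt(37) + 2*9 = -192*I*sqrt(37) + 18 = 18 - 192*I*sqrt(37)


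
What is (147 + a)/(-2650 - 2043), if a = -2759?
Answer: 2612/4693 ≈ 0.55657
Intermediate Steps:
(147 + a)/(-2650 - 2043) = (147 - 2759)/(-2650 - 2043) = -2612/(-4693) = -2612*(-1/4693) = 2612/4693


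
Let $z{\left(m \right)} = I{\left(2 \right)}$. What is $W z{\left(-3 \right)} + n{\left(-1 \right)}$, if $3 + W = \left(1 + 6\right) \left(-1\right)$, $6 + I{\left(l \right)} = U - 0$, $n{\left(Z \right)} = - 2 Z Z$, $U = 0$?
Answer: $58$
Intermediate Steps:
$n{\left(Z \right)} = - 2 Z^{2}$
$I{\left(l \right)} = -6$ ($I{\left(l \right)} = -6 + \left(0 - 0\right) = -6 + \left(0 + 0\right) = -6 + 0 = -6$)
$z{\left(m \right)} = -6$
$W = -10$ ($W = -3 + \left(1 + 6\right) \left(-1\right) = -3 + 7 \left(-1\right) = -3 - 7 = -10$)
$W z{\left(-3 \right)} + n{\left(-1 \right)} = \left(-10\right) \left(-6\right) - 2 \left(-1\right)^{2} = 60 - 2 = 58$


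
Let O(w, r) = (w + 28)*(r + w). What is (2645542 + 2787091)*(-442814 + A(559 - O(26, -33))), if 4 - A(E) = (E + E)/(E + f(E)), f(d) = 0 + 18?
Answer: -2297381309641392/955 ≈ -2.4056e+12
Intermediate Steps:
O(w, r) = (28 + w)*(r + w)
f(d) = 18
A(E) = 4 - 2*E/(18 + E) (A(E) = 4 - (E + E)/(E + 18) = 4 - 2*E/(18 + E))
(2645542 + 2787091)*(-442814 + A(559 - O(26, -33))) = (2645542 + 2787091)*(-442814 + 2*(36 + (559 - (26² + 28*(-33) + 28*26 - 33*26)))/(18 + (559 - (26² + 28*(-33) + 28*26 - 33*26)))) = 5432633*(-442814 + 2*(36 + (559 - (676 - 924 + 728 - 858)))/(18 + (559 - (676 - 924 + 728 - 858)))) = 5432633*(-442814 + 2*(36 + (559 - 1*(-378)))/(18 + (559 - 1*(-378)))) = 5432633*(-442814 + 2*(36 + (559 + 378))/(18 + (559 + 378))) = 5432633*(-442814 + 2*(36 + 937)/(18 + 937)) = 5432633*(-442814 + 2*973/955) = 5432633*(-442814 + 2*(1/955)*973) = 5432633*(-442814 + 1946/955) = 5432633*(-422885424/955) = -2297381309641392/955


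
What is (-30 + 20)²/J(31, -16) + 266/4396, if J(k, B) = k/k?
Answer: 31419/314 ≈ 100.06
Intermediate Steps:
J(k, B) = 1
(-30 + 20)²/J(31, -16) + 266/4396 = (-30 + 20)²/1 + 266/4396 = (-10)²*1 + 266*(1/4396) = 100*1 + 19/314 = 100 + 19/314 = 31419/314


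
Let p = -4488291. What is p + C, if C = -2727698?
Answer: -7215989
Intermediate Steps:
p + C = -4488291 - 2727698 = -7215989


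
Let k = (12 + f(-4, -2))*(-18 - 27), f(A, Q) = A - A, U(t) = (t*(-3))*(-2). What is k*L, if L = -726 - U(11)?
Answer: 427680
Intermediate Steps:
U(t) = 6*t (U(t) = -3*t*(-2) = 6*t)
L = -792 (L = -726 - 6*11 = -726 - 1*66 = -726 - 66 = -792)
f(A, Q) = 0
k = -540 (k = (12 + 0)*(-18 - 27) = 12*(-45) = -540)
k*L = -540*(-792) = 427680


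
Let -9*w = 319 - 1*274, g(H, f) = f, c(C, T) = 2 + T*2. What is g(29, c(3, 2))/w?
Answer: -6/5 ≈ -1.2000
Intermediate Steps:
c(C, T) = 2 + 2*T
w = -5 (w = -(319 - 1*274)/9 = -(319 - 274)/9 = -1/9*45 = -5)
g(29, c(3, 2))/w = (2 + 2*2)/(-5) = (2 + 4)*(-1/5) = 6*(-1/5) = -6/5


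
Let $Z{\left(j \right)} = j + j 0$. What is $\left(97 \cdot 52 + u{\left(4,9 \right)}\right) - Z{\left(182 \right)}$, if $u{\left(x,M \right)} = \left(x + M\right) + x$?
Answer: $4879$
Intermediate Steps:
$u{\left(x,M \right)} = M + 2 x$ ($u{\left(x,M \right)} = \left(M + x\right) + x = M + 2 x$)
$Z{\left(j \right)} = j$ ($Z{\left(j \right)} = j + 0 = j$)
$\left(97 \cdot 52 + u{\left(4,9 \right)}\right) - Z{\left(182 \right)} = \left(97 \cdot 52 + \left(9 + 2 \cdot 4\right)\right) - 182 = \left(5044 + \left(9 + 8\right)\right) - 182 = \left(5044 + 17\right) - 182 = 5061 - 182 = 4879$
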